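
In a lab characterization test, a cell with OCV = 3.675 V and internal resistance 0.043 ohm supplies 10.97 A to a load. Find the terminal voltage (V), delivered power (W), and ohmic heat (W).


Step 1: V_terminal = OCV - I*R = 3.675 - 10.97 * 0.043 = 3.2033 V
Step 2: P_out = V_terminal * I = 3.2033 * 10.97 = 35.14 W
Step 3: Q = I^2 * R = 10.97^2 * 0.043 = 5.175 W

V=3.2033 V, P=35.14 W, Q=5.175 W


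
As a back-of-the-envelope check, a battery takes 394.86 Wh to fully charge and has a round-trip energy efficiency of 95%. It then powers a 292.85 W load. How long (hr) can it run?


Step 1: E_discharge = eta/100 * E_charge = 95/100 * 394.86 = 375.12 Wh
Step 2: t = E_discharge / P = 375.12 / 292.85 = 1.281 hr

1.281 hr


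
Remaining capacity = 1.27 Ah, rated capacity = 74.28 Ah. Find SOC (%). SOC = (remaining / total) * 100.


SOC% = 1.27 / 74.28 * 100 = 1.710%

1.710%


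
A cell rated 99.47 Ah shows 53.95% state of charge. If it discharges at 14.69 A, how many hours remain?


Step 1: remaining = SOC/100 * C_total = 53.95/100 * 99.47 = 53.664 Ah
Step 2: t = remaining / I = 53.664 / 14.69 = 3.653 hr

3.653 hr


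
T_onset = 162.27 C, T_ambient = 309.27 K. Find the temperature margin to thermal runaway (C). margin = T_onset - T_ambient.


Convert: T_ambient = 309.27 K = 36.12 C
margin = 162.27 - 36.12 = 126.15 C

126.15 C


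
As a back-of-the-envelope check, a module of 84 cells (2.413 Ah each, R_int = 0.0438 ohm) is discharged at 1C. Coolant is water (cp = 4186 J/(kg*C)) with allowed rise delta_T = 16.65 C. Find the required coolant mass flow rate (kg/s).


Step 1: I = 1 * 2.413 = 2.413 A
Step 2: Q_cell = I^2 * R = 2.413^2 * 0.0438 = 0.25503 W
Step 3: Q_total = 84 * 0.25503 = 21.423 W
Step 4: m_dot = Q_total / (cp * dT) = 21.423 / (4186 * 16.65) = 3.074e-04 kg/s

3.074e-04 kg/s


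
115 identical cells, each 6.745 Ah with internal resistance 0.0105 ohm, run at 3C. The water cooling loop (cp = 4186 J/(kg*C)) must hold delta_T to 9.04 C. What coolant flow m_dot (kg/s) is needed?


Step 1: I = 3 * 6.745 = 20.235 A
Step 2: Q_cell = I^2 * R = 20.235^2 * 0.0105 = 4.2993 W
Step 3: Q_total = 115 * 4.2993 = 494.42 W
Step 4: m_dot = Q_total / (cp * dT) = 494.42 / (4186 * 9.04) = 0.01307 kg/s

0.01307 kg/s


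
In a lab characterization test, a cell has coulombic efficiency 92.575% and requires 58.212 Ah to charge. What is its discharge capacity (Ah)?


Q_dis = eta/100 * Q_chg = 92.575/100 * 58.212 = 53.89 Ah

53.89 Ah


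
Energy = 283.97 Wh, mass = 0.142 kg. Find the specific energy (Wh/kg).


ED = E / m = 283.97 / 0.142 = 2000 Wh/kg

2000 Wh/kg


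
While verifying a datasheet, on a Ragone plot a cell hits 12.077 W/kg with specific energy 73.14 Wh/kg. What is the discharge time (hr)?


t = E / P = 73.14 / 12.077 = 6.056 hr

6.056 hr


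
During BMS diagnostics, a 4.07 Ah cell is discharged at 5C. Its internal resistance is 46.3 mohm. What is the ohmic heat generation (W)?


Convert: R = 46.3 mohm = 0.0463 ohm
Step 1: I = C_rate * capacity = 5 * 4.07 = 20.35 A
Step 2: Q = I^2 * R = 20.35^2 * 0.0463 = 414.12 * 0.0463 = 19.17 W

19.17 W


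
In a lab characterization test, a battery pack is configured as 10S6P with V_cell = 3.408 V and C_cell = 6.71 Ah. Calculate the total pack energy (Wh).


E = Ns * Vcell * Np * Ccell = 10 * 3.408 * 6 * 6.71 = 1372 Wh

1372 Wh


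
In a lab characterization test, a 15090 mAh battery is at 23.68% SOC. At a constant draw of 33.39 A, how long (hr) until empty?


Convert: C_total = 15090 mAh = 15.09 Ah
Step 1: remaining = SOC/100 * C_total = 23.68/100 * 15.09 = 3.5733 Ah
Step 2: t = remaining / I = 3.5733 / 33.39 = 0.1070 hr

0.1070 hr


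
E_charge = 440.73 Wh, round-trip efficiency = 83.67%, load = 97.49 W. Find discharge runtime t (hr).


Step 1: E_discharge = eta/100 * E_charge = 83.67/100 * 440.73 = 368.76 Wh
Step 2: t = E_discharge / P = 368.76 / 97.49 = 3.783 hr

3.783 hr


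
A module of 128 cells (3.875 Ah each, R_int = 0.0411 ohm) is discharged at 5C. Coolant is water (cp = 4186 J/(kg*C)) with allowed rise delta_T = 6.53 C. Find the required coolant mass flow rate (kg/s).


Step 1: I = 5 * 3.875 = 19.375 A
Step 2: Q_cell = I^2 * R = 19.375^2 * 0.0411 = 15.429 W
Step 3: Q_total = 128 * 15.429 = 1974.9 W
Step 4: m_dot = Q_total / (cp * dT) = 1974.9 / (4186 * 6.53) = 0.07225 kg/s

0.07225 kg/s


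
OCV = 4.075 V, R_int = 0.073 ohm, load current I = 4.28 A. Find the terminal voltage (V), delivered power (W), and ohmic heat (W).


Step 1: V_terminal = OCV - I*R = 4.075 - 4.28 * 0.073 = 3.7626 V
Step 2: P_out = V_terminal * I = 3.7626 * 4.28 = 16.10 W
Step 3: Q = I^2 * R = 4.28^2 * 0.073 = 1.337 W

V=3.7626 V, P=16.10 W, Q=1.337 W


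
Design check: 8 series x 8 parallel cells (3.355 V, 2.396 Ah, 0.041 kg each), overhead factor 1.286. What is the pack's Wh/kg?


Step 1: V_pack = 8 * 3.355 = 26.84 V
Step 2: C_pack = 8 * 2.396 = 19.168 Ah
Step 3: E_pack = V_pack * C_pack = 26.84 * 19.168 = 514.47 Wh
Step 4: m_pack = 8 * 8 * 0.041 * 1.286 = 3.3745 kg
Step 5: ED = E_pack / m_pack = 514.47 / 3.3745 = 152.5 Wh/kg

152.5 Wh/kg


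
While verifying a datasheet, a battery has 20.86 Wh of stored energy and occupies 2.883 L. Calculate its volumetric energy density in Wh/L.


ED = E / V = 20.86 / 2.883 = 7.236 Wh/L

7.236 Wh/L


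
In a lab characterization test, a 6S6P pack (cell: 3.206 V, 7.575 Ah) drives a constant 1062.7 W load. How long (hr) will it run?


Step 1: E_pack = Ns * V_cell * Np * C_cell = 6 * 3.206 * 6 * 7.575 = 874.28 Wh
Step 2: t = E_pack / P = 874.28 / 1062.7 = 0.8227 hr

0.8227 hr


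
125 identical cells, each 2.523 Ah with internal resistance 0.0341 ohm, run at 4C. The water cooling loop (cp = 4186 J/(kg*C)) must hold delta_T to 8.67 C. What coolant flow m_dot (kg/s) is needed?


Step 1: I = 4 * 2.523 = 10.092 A
Step 2: Q_cell = I^2 * R = 10.092^2 * 0.0341 = 3.473 W
Step 3: Q_total = 125 * 3.473 = 434.13 W
Step 4: m_dot = Q_total / (cp * dT) = 434.13 / (4186 * 8.67) = 0.01196 kg/s

0.01196 kg/s


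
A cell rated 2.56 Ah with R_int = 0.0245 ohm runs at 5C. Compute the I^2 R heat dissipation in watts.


Step 1: I = C_rate * capacity = 5 * 2.56 = 12.8 A
Step 2: Q = I^2 * R = 12.8^2 * 0.0245 = 163.84 * 0.0245 = 4.014 W

4.014 W


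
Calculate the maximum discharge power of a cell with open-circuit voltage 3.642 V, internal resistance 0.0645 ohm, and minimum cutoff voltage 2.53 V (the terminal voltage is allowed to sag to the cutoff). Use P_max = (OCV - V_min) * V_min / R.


dV = OCV - V_min = 1.112 V (so I_max = dV / R)
P_max = dV * V_min / R = 1.112 * 2.53 / 0.0645 = 43.62 W

43.62 W


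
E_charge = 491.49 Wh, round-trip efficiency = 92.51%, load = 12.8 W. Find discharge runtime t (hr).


Step 1: E_discharge = eta/100 * E_charge = 92.51/100 * 491.49 = 454.68 Wh
Step 2: t = E_discharge / P = 454.68 / 12.8 = 35.52 hr

35.52 hr


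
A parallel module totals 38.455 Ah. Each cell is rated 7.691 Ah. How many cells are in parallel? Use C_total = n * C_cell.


n = C_total / C_cell = 38.455 / 7.691 = 5

5


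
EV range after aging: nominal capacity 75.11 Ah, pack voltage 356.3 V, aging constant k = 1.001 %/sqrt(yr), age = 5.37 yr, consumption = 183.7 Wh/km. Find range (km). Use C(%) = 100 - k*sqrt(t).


Step 1: capacity retention = 100 - 1.001 * sqrt(5.37) = 100 - 1.001 * 2.3173 = 97.68%
Step 2: C_now = 75.11 * 97.68/100 = 73.367 Ah
Step 3: E_pack = V * C_now = 356.3 * 73.367 = 26141 Wh
Step 4: range = E_pack / consumption = 26141 / 183.7 = 142.3 km

142.3 km


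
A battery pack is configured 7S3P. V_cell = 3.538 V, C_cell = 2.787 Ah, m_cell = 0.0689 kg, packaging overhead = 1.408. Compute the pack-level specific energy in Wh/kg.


Step 1: V_pack = 7 * 3.538 = 24.766 V
Step 2: C_pack = 3 * 2.787 = 8.361 Ah
Step 3: E_pack = V_pack * C_pack = 24.766 * 8.361 = 207.07 Wh
Step 4: m_pack = 7 * 3 * 0.0689 * 1.408 = 2.0372 kg
Step 5: ED = E_pack / m_pack = 207.07 / 2.0372 = 101.6 Wh/kg

101.6 Wh/kg


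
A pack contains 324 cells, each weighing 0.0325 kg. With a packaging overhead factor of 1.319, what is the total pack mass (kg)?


Cell mass sum = 324 * 0.0325 = 10.53 kg
With overhead 1.319: m_pack = 10.53 * 1.319 = 13.89 kg

13.89 kg


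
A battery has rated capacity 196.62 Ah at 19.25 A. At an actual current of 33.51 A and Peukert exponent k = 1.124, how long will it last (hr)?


t_rated = C / I_rated = 196.62 / 19.25 = 10.214 hr
(I_rated/I)^k = (0.57446)^1.124 = 0.5363
t = t_rated * (I_rated/I)^k = 10.214 * 0.5363 = 5.478 hr

5.478 hr


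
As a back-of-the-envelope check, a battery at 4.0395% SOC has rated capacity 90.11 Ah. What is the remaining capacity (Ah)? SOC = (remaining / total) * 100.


remaining = SOC / 100 * total = 4.0395 / 100 * 90.11 = 3.640 Ah

3.640 Ah


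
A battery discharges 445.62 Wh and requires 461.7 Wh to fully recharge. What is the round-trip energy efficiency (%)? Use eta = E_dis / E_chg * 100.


eta_e = E_dis / E_chg * 100 = 445.62 / 461.7 * 100 = 96.52%

96.52%


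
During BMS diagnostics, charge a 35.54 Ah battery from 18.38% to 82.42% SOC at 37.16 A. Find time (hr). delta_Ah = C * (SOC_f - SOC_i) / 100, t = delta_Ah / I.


Step 1: dSOC = 82.42% - 18.38% = 64.04%
Step 2: delta_Ah = 35.54 * 64.04 / 100 = 22.76 Ah
Step 3: t = 22.76 / 37.16 = 0.6125 hr

0.6125 hr


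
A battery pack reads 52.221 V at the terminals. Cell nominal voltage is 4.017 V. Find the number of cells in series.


Rearranging: n = V_pack / V_cell = 52.221 / 4.017 = 13 cells

13


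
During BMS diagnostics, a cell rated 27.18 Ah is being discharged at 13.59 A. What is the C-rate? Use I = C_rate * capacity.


C_rate = I / capacity = 13.59 / 27.18 = 0.5C

0.5C


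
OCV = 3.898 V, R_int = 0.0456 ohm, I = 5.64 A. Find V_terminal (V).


IR drop = 5.64 * 0.0456 = 0.25718 V
V = 3.898 - 0.25718 = 3.641 V

3.641 V


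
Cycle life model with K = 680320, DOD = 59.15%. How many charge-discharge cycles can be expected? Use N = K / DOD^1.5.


Step 1: DOD^1.5 = 59.15^1.5 = 454.92
Step 2: N = 680320 / 454.92 = 1495 cycles

1495 cycles


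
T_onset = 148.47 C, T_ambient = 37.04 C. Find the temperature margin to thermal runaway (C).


margin = T_onset - T_ambient = 148.47 - 37.04 = 111.43 C

111.43 C


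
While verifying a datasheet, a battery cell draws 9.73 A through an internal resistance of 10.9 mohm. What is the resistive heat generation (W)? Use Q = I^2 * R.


Convert: R = 10.9 mohm = 0.0109 ohm
Q = I^2 * R = 9.73^2 * 0.0109 = 1.032 W

1.032 W


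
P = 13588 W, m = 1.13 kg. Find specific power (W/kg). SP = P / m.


SP = P / m = 13588 / 1.13 = 12020 W/kg

12020 W/kg


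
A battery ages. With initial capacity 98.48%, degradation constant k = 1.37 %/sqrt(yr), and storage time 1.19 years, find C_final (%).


sqrt(t) = sqrt(1.19) = 1.0909
C_final = 98.48 - 1.37 * 1.0909 = 96.99%

96.99%


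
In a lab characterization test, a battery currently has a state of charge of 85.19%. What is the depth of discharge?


Complement of SOC: DOD = 100% - 85.19% = 14.81%

14.81%


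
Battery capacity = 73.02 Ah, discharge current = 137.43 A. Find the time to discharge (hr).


Runtime = 73.02 Ah / 137.43 A = 0.5313 hr

0.5313 hr


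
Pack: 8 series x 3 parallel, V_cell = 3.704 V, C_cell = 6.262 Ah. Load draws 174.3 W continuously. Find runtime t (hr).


Step 1: E_pack = Ns * V_cell * Np * C_cell = 8 * 3.704 * 3 * 6.262 = 556.67 Wh
Step 2: t = E_pack / P = 556.67 / 174.3 = 3.194 hr

3.194 hr


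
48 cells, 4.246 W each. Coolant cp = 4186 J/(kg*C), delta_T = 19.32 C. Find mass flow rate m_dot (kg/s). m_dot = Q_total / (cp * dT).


Q_total = 48 * 4.246 = 203.81 W
m_dot = Q_total / (cp * dT) = 203.81 / (4186 * 19.32) = 0.002520 kg/s

0.002520 kg/s


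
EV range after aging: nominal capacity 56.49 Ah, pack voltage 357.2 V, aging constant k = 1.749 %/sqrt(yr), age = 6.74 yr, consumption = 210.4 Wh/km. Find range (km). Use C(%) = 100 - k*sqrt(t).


Step 1: capacity retention = 100 - 1.749 * sqrt(6.74) = 100 - 1.749 * 2.5962 = 95.459%
Step 2: C_now = 56.49 * 95.459/100 = 53.925 Ah
Step 3: E_pack = V * C_now = 357.2 * 53.925 = 19262 Wh
Step 4: range = E_pack / consumption = 19262 / 210.4 = 91.55 km

91.55 km


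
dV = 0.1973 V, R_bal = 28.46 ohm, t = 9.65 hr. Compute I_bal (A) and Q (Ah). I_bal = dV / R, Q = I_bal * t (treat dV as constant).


First, Ohm's law: I_bal = 0.1973 V / 28.46 ohm = 0.0069325 A
Then Q = I * t = 0.0069325 A * 9.65 hr = 0.06690 Ah

I=0.0069325 A, Q=0.06690 Ah


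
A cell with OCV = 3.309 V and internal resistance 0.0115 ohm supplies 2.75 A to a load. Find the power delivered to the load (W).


Step 1: V_terminal = OCV - I*R = 3.309 - 2.75 * 0.0115 = 3.2774 V
Step 2: P_out = V_terminal * I = 3.2774 * 2.75 = 9.013 W

9.013 W


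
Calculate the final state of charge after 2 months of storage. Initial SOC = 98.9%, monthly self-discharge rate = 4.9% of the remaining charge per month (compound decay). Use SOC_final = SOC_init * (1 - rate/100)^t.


decay = (1 - 4.9/100)^2 = 0.9044
SOC_final = 98.9 * 0.9044 = 89.45%

89.45%


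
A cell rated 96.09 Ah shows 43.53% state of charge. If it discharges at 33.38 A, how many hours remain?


Step 1: remaining = SOC/100 * C_total = 43.53/100 * 96.09 = 41.828 Ah
Step 2: t = remaining / I = 41.828 / 33.38 = 1.253 hr

1.253 hr


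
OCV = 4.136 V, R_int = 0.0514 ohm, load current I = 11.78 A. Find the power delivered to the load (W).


Step 1: V_terminal = OCV - I*R = 4.136 - 11.78 * 0.0514 = 3.5305 V
Step 2: P_out = V_terminal * I = 3.5305 * 11.78 = 41.59 W

41.59 W


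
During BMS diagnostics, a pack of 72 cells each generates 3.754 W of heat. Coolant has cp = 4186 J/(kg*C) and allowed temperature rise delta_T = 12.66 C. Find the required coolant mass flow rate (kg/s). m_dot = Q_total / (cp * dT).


Q_total = 72 * 3.754 = 270.29 W
m_dot = Q_total / (cp * dT) = 270.29 / (4186 * 12.66) = 0.005100 kg/s

0.005100 kg/s


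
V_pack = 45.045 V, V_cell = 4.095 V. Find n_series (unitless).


Rearranging: n = V_pack / V_cell = 45.045 / 4.095 = 11 cells

11


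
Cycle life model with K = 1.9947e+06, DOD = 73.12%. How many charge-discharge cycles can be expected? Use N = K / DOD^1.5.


DOD^1.5 = 625.25
N = K / DOD^1.5 = 1.9947e+06 / 625.25 = 3190

3190 cycles


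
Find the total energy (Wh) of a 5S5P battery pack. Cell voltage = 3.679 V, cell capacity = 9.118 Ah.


E = Ns * Vcell * Np * Ccell = 5 * 3.679 * 5 * 9.118 = 838.6 Wh

838.6 Wh


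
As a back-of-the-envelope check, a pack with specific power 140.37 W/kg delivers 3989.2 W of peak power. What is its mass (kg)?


m = P / SP = 3989.2 / 140.37 = 28.42 kg

28.42 kg


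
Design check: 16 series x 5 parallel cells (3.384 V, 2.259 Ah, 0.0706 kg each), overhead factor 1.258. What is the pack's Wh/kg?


Step 1: V_pack = 16 * 3.384 = 54.144 V
Step 2: C_pack = 5 * 2.259 = 11.295 Ah
Step 3: E_pack = V_pack * C_pack = 54.144 * 11.295 = 611.56 Wh
Step 4: m_pack = 16 * 5 * 0.0706 * 1.258 = 7.1052 kg
Step 5: ED = E_pack / m_pack = 611.56 / 7.1052 = 86.07 Wh/kg

86.07 Wh/kg


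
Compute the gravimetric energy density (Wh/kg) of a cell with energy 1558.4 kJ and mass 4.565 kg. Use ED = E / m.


Convert: E = 1558.4 kJ = 432.89 Wh
ED = E / m = 432.89 / 4.565 = 94.83 Wh/kg

94.83 Wh/kg


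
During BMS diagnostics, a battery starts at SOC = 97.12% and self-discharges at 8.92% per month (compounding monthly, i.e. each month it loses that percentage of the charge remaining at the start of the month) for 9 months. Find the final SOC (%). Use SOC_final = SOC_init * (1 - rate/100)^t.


decay = (1 - 8.92/100)^9 = 0.43133
SOC_final = 97.12 * 0.43133 = 41.89%

41.89%


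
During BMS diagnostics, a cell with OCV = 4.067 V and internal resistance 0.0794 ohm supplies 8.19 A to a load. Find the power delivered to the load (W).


Step 1: V_terminal = OCV - I*R = 4.067 - 8.19 * 0.0794 = 3.4167 V
Step 2: P_out = V_terminal * I = 3.4167 * 8.19 = 27.98 W

27.98 W


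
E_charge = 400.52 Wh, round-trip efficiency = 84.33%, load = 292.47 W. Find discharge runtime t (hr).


Step 1: E_discharge = eta/100 * E_charge = 84.33/100 * 400.52 = 337.76 Wh
Step 2: t = E_discharge / P = 337.76 / 292.47 = 1.155 hr

1.155 hr


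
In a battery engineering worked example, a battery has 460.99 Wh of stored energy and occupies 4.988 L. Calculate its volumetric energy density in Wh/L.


ED = E / V = 460.99 / 4.988 = 92.42 Wh/L

92.42 Wh/L


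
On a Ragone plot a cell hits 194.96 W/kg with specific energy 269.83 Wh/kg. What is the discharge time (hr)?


t = E / P = 269.83 / 194.96 = 1.384 hr

1.384 hr


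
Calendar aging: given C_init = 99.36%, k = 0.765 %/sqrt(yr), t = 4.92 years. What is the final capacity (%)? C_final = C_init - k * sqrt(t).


sqrt(t) = sqrt(4.92) = 2.2181
C_final = 99.36 - 0.765 * 2.2181 = 97.66%

97.66%


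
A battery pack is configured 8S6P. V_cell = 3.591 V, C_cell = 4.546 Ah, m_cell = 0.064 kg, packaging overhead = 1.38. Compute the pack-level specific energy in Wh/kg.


Step 1: V_pack = 8 * 3.591 = 28.728 V
Step 2: C_pack = 6 * 4.546 = 27.276 Ah
Step 3: E_pack = V_pack * C_pack = 28.728 * 27.276 = 783.58 Wh
Step 4: m_pack = 8 * 6 * 0.064 * 1.38 = 4.2394 kg
Step 5: ED = E_pack / m_pack = 783.58 / 4.2394 = 184.8 Wh/kg

184.8 Wh/kg


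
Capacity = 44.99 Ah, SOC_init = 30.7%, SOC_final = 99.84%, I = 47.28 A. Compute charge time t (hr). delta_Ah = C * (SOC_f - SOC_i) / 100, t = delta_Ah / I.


delta_Ah = 44.99 * (99.84 - 30.7) / 100 = 31.106 Ah
t = delta_Ah / I = 31.106 / 47.28 = 0.6579 hr

0.6579 hr


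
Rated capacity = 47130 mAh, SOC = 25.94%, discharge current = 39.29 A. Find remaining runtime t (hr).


Convert: C_total = 47130 mAh = 47.13 Ah
Step 1: remaining = SOC/100 * C_total = 25.94/100 * 47.13 = 12.226 Ah
Step 2: t = remaining / I = 12.226 / 39.29 = 0.3112 hr

0.3112 hr


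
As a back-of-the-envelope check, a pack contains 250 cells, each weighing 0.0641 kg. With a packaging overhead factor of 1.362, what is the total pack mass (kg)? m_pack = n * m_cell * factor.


Cell mass sum = 250 * 0.0641 = 16.025 kg
With overhead 1.362: m_pack = 16.025 * 1.362 = 21.83 kg

21.83 kg


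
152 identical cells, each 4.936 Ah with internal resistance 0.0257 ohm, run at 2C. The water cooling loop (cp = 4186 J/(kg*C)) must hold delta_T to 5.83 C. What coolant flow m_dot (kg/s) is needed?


Step 1: I = 2 * 4.936 = 9.872 A
Step 2: Q_cell = I^2 * R = 9.872^2 * 0.0257 = 2.5046 W
Step 3: Q_total = 152 * 2.5046 = 380.7 W
Step 4: m_dot = Q_total / (cp * dT) = 380.7 / (4186 * 5.83) = 0.01560 kg/s

0.01560 kg/s


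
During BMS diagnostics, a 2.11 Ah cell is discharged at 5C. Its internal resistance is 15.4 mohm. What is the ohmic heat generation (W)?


Convert: R = 15.4 mohm = 0.0154 ohm
Step 1: I = C_rate * capacity = 5 * 2.11 = 10.55 A
Step 2: Q = I^2 * R = 10.55^2 * 0.0154 = 111.3 * 0.0154 = 1.714 W

1.714 W


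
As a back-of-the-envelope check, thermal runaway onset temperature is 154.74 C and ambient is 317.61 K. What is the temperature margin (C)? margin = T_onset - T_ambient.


Convert: T_ambient = 317.61 K = 44.46 C
margin = 154.74 - 44.46 = 110.28 C

110.28 C


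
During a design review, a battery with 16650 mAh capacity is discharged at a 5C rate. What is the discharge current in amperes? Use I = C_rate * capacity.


Convert: capacity = 16650 mAh = 16.65 Ah
I = C_rate * capacity = 5 * 16.65 = 83.25 A

83.25 A


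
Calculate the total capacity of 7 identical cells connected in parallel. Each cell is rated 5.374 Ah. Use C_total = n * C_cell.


C_total = 7 * 5.374 = 37.618 Ah

37.618 Ah


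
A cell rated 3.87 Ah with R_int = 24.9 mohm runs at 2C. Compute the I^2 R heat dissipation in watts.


Convert: R = 24.9 mohm = 0.0249 ohm
Step 1: I = C_rate * capacity = 2 * 3.87 = 7.74 A
Step 2: Q = I^2 * R = 7.74^2 * 0.0249 = 59.908 * 0.0249 = 1.492 W

1.492 W


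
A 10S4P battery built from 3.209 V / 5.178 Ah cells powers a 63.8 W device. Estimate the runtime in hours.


Step 1: E_pack = Ns * V_cell * Np * C_cell = 10 * 3.209 * 4 * 5.178 = 664.65 Wh
Step 2: t = E_pack / P = 664.65 / 63.8 = 10.42 hr

10.42 hr


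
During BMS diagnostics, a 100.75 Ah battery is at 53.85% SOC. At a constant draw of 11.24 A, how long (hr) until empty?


Step 1: remaining = SOC/100 * C_total = 53.85/100 * 100.75 = 54.254 Ah
Step 2: t = remaining / I = 54.254 / 11.24 = 4.827 hr

4.827 hr


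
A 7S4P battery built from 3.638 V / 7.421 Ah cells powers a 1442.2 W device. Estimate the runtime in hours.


Step 1: E_pack = Ns * V_cell * Np * C_cell = 7 * 3.638 * 4 * 7.421 = 755.93 Wh
Step 2: t = E_pack / P = 755.93 / 1442.2 = 0.5242 hr

0.5242 hr


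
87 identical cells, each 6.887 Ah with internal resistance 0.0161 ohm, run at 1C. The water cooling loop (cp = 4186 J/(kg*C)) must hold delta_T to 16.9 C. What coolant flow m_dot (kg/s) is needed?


Step 1: I = 1 * 6.887 = 6.887 A
Step 2: Q_cell = I^2 * R = 6.887^2 * 0.0161 = 0.76364 W
Step 3: Q_total = 87 * 0.76364 = 66.437 W
Step 4: m_dot = Q_total / (cp * dT) = 66.437 / (4186 * 16.9) = 9.391e-04 kg/s

9.391e-04 kg/s


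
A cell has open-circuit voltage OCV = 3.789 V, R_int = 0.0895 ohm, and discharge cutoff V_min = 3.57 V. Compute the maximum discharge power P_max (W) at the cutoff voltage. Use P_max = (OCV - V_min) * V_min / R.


dV = OCV - V_min = 0.219 V (so I_max = dV / R)
P_max = dV * V_min / R = 0.219 * 3.57 / 0.0895 = 8.736 W

8.736 W


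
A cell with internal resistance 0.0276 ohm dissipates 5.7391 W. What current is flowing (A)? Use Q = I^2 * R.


I = sqrt(Q / R) = sqrt(5.7391 / 0.0276) = sqrt(207.94) = 14.42 A

14.42 A


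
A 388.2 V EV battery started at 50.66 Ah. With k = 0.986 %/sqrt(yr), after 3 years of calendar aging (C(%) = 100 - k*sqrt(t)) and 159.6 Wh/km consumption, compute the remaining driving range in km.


Step 1: capacity retention = 100 - 0.986 * sqrt(3) = 100 - 0.986 * 1.7321 = 98.292%
Step 2: C_now = 50.66 * 98.292/100 = 49.795 Ah
Step 3: E_pack = V * C_now = 388.2 * 49.795 = 19330 Wh
Step 4: range = E_pack / consumption = 19330 / 159.6 = 121.1 km

121.1 km


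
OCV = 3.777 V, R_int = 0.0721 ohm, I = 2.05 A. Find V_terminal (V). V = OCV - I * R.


V = OCV - I*R = 3.777 - 2.05 * 0.0721 = 3.629 V

3.629 V


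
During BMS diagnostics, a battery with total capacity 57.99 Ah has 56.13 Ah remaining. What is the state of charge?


SOC% = 56.13 / 57.99 * 100 = 96.79%

96.79%


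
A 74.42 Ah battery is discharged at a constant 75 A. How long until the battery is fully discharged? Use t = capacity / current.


t = capacity / current = 74.42 / 75 = 0.9923 hr

0.9923 hr


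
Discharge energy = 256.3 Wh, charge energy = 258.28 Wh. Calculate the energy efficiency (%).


eta_e = E_dis / E_chg * 100 = 256.3 / 258.28 * 100 = 99.23%

99.23%


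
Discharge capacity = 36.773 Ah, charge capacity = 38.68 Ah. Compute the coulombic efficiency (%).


eta_c = Q_dis / Q_chg * 100 = 36.773 / 38.68 * 100 = 95.07%

95.07%


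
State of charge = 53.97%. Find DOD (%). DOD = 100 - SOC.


Complement of SOC: DOD = 100% - 53.97% = 46.03%

46.03%


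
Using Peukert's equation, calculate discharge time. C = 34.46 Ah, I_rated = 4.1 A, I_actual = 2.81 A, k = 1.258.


t_rated = C / I_rated = 34.46 / 4.1 = 8.4049 hr
(I_rated/I)^k = (1.4591)^1.258 = 1.6085
t = t_rated * (I_rated/I)^k = 8.4049 * 1.6085 = 13.52 hr

13.52 hr


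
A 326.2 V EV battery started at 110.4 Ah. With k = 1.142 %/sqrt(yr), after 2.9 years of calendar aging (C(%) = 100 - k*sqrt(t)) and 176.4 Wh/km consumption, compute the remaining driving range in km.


Step 1: capacity retention = 100 - 1.142 * sqrt(2.9) = 100 - 1.142 * 1.7029 = 98.055%
Step 2: C_now = 110.4 * 98.055/100 = 108.25 Ah
Step 3: E_pack = V * C_now = 326.2 * 108.25 = 35311 Wh
Step 4: range = E_pack / consumption = 35311 / 176.4 = 200.2 km

200.2 km


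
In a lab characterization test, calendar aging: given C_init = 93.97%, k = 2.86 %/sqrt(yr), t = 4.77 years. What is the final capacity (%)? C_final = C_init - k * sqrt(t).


Step 1: sqrt(4.77 yr) = 2.184
Step 2: drop = 2.86 * 2.184 = 6.2462
Step 3: C_final = 93.97 - 6.2462 = 87.72%

87.72%


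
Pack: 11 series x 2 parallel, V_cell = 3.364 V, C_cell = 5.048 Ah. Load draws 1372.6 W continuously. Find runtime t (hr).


Step 1: E_pack = Ns * V_cell * Np * C_cell = 11 * 3.364 * 2 * 5.048 = 373.59 Wh
Step 2: t = E_pack / P = 373.59 / 1372.6 = 0.2722 hr

0.2722 hr


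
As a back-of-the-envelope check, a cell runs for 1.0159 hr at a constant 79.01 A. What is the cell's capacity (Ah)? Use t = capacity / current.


C = I * t = 79.01 * 1.0159 = 80.27 Ah

80.27 Ah


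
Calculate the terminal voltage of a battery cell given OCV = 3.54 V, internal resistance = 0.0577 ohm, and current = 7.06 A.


V = OCV - I*R = 3.54 - 7.06 * 0.0577 = 3.133 V

3.133 V


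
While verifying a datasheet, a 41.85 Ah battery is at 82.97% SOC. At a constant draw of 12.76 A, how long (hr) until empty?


Step 1: remaining = SOC/100 * C_total = 82.97/100 * 41.85 = 34.723 Ah
Step 2: t = remaining / I = 34.723 / 12.76 = 2.721 hr

2.721 hr


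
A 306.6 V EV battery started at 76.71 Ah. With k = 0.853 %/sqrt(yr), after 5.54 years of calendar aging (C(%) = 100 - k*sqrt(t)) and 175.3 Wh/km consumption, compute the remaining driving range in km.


Step 1: capacity retention = 100 - 0.853 * sqrt(5.54) = 100 - 0.853 * 2.3537 = 97.992%
Step 2: C_now = 76.71 * 97.992/100 = 75.17 Ah
Step 3: E_pack = V * C_now = 306.6 * 75.17 = 23047 Wh
Step 4: range = E_pack / consumption = 23047 / 175.3 = 131.5 km

131.5 km


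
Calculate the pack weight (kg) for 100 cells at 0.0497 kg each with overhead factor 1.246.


Cell mass sum = 100 * 0.0497 = 4.97 kg
With overhead 1.246: m_pack = 4.97 * 1.246 = 6.193 kg

6.193 kg


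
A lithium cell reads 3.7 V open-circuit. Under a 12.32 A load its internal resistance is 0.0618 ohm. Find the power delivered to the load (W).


Step 1: V_terminal = OCV - I*R = 3.7 - 12.32 * 0.0618 = 2.9386 V
Step 2: P_out = V_terminal * I = 2.9386 * 12.32 = 36.20 W

36.20 W


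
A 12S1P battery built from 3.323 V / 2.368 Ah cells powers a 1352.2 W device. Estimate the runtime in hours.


Step 1: E_pack = Ns * V_cell * Np * C_cell = 12 * 3.323 * 1 * 2.368 = 94.426 Wh
Step 2: t = E_pack / P = 94.426 / 1352.2 = 0.06983 hr

0.06983 hr


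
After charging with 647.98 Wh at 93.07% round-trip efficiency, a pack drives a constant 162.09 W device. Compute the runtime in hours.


Step 1: E_discharge = eta/100 * E_charge = 93.07/100 * 647.98 = 603.07 Wh
Step 2: t = E_discharge / P = 603.07 / 162.09 = 3.721 hr

3.721 hr


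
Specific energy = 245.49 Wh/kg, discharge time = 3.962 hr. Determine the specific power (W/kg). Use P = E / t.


Specific power = 245.49 Wh/kg / 3.962 hr = 61.96 W/kg

61.96 W/kg


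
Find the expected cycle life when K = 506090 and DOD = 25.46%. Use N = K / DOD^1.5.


Step 1: DOD^1.5 = 25.46^1.5 = 128.47
Step 2: N = 506090 / 128.47 = 3939 cycles

3939 cycles


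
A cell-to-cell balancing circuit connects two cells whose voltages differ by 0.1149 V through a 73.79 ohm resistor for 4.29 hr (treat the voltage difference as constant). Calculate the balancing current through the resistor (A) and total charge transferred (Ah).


I_bal = dV / R = 0.1149 / 73.79 = 0.0015571 A
Q = I_bal * t = 0.0015571 * 4.29 = 0.006680 Ah

I=0.0015571 A, Q=0.006680 Ah


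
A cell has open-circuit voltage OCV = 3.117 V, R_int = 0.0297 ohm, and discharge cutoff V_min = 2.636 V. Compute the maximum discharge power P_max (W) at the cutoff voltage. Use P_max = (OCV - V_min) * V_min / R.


dV = OCV - V_min = 0.481 V (so I_max = dV / R)
P_max = dV * V_min / R = 0.481 * 2.636 / 0.0297 = 42.69 W

42.69 W


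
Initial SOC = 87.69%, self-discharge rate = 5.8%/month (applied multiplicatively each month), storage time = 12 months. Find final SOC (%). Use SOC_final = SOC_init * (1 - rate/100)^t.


decay = (1 - 5.8/100)^12 = 0.48821
SOC_final = 87.69 * 0.48821 = 42.81%

42.81%


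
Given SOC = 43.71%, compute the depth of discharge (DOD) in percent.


DOD = 100 - SOC = 100 - 43.71 = 56.29%

56.29%


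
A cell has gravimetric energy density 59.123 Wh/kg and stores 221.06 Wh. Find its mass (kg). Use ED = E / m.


m = E / ED = 221.06 / 59.123 = 3.739 kg

3.739 kg


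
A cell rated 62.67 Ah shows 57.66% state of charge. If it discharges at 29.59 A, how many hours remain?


Step 1: remaining = SOC/100 * C_total = 57.66/100 * 62.67 = 36.136 Ah
Step 2: t = remaining / I = 36.136 / 29.59 = 1.221 hr

1.221 hr


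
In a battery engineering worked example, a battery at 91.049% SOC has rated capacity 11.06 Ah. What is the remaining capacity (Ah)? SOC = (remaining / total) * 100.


remaining = SOC / 100 * total = 91.049 / 100 * 11.06 = 10.07 Ah

10.07 Ah


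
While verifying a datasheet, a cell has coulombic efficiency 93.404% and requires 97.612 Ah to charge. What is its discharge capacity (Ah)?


Q_dis = eta/100 * Q_chg = 93.404/100 * 97.612 = 91.17 Ah

91.17 Ah


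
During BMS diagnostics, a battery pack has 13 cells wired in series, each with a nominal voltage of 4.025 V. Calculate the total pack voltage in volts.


With 13 cells in series at 4.025 V each, V_pack = 52.325 V

52.325 V


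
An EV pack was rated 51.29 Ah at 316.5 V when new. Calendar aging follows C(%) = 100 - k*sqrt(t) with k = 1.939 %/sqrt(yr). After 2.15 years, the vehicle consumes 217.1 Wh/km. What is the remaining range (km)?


Step 1: capacity retention = 100 - 1.939 * sqrt(2.15) = 100 - 1.939 * 1.4663 = 97.157%
Step 2: C_now = 51.29 * 97.157/100 = 49.832 Ah
Step 3: E_pack = V * C_now = 316.5 * 49.832 = 15772 Wh
Step 4: range = E_pack / consumption = 15772 / 217.1 = 72.65 km

72.65 km


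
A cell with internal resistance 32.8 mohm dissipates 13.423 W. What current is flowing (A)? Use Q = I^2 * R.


Convert: R = 32.8 mohm = 0.0328 ohm
I = sqrt(Q / R) = sqrt(13.423 / 0.0328) = sqrt(409.24) = 20.23 A

20.23 A


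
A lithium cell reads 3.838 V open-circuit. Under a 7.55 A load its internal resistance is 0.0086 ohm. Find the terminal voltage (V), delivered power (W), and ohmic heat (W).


Step 1: V_terminal = OCV - I*R = 3.838 - 7.55 * 0.0086 = 3.7731 V
Step 2: P_out = V_terminal * I = 3.7731 * 7.55 = 28.49 W
Step 3: Q = I^2 * R = 7.55^2 * 0.0086 = 0.4902 W

V=3.7731 V, P=28.49 W, Q=0.4902 W


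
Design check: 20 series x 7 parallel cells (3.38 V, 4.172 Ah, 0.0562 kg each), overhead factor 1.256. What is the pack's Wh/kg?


Step 1: V_pack = 20 * 3.38 = 67.6 V
Step 2: C_pack = 7 * 4.172 = 29.204 Ah
Step 3: E_pack = V_pack * C_pack = 67.6 * 29.204 = 1974.2 Wh
Step 4: m_pack = 20 * 7 * 0.0562 * 1.256 = 9.8822 kg
Step 5: ED = E_pack / m_pack = 1974.2 / 9.8822 = 199.8 Wh/kg

199.8 Wh/kg


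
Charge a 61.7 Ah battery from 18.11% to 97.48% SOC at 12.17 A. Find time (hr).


delta_Ah = 61.7 * (97.48 - 18.11) / 100 = 48.971 Ah
t = delta_Ah / I = 48.971 / 12.17 = 4.024 hr

4.024 hr


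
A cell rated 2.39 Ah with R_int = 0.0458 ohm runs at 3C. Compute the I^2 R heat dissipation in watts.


Step 1: I = C_rate * capacity = 3 * 2.39 = 7.17 A
Step 2: Q = I^2 * R = 7.17^2 * 0.0458 = 51.409 * 0.0458 = 2.355 W

2.355 W


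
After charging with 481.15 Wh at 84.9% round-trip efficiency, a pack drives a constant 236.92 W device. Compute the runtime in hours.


Step 1: E_discharge = eta/100 * E_charge = 84.9/100 * 481.15 = 408.5 Wh
Step 2: t = E_discharge / P = 408.5 / 236.92 = 1.724 hr

1.724 hr


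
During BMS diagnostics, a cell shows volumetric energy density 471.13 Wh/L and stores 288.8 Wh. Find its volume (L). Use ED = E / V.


V = E / ED = 288.8 / 471.13 = 0.6130 L

0.6130 L


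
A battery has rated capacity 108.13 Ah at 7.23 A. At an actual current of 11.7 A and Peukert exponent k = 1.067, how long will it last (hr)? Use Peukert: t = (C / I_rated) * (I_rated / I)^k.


t_rated = C / I_rated = 108.13 / 7.23 = 14.956 hr
(I_rated/I)^k = (0.61795)^1.067 = 0.59834
t = t_rated * (I_rated/I)^k = 14.956 * 0.59834 = 8.949 hr

8.949 hr


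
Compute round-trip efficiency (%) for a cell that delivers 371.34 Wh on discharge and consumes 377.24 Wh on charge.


eta_e = E_dis / E_chg * 100 = 371.34 / 377.24 * 100 = 98.44%

98.44%


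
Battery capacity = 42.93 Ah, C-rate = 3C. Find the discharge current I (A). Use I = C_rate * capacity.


I = C_rate * capacity = 3 * 42.93 = 128.79 A

128.79 A


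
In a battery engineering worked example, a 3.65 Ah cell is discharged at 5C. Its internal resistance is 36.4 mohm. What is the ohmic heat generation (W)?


Convert: R = 36.4 mohm = 0.0364 ohm
Step 1: I = C_rate * capacity = 5 * 3.65 = 18.25 A
Step 2: Q = I^2 * R = 18.25^2 * 0.0364 = 333.06 * 0.0364 = 12.12 W

12.12 W


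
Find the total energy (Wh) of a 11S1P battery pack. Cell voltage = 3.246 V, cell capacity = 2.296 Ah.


E = Ns * Vcell * Np * Ccell = 11 * 3.246 * 1 * 2.296 = 81.98 Wh

81.98 Wh


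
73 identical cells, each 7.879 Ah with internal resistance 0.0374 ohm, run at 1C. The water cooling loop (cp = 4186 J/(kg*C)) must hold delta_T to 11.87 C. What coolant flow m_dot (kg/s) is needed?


Step 1: I = 1 * 7.879 = 7.879 A
Step 2: Q_cell = I^2 * R = 7.879^2 * 0.0374 = 2.3217 W
Step 3: Q_total = 73 * 2.3217 = 169.48 W
Step 4: m_dot = Q_total / (cp * dT) = 169.48 / (4186 * 11.87) = 0.003411 kg/s

0.003411 kg/s


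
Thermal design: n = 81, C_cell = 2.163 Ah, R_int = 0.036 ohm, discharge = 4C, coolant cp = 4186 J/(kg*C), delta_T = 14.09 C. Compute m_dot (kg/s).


Step 1: I = 4 * 2.163 = 8.652 A
Step 2: Q_cell = I^2 * R = 8.652^2 * 0.036 = 2.6949 W
Step 3: Q_total = 81 * 2.6949 = 218.29 W
Step 4: m_dot = Q_total / (cp * dT) = 218.29 / (4186 * 14.09) = 0.003701 kg/s

0.003701 kg/s


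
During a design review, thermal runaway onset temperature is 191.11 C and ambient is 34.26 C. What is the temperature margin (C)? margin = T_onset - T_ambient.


margin = T_onset - T_ambient = 191.11 - 34.26 = 156.85 C

156.85 C


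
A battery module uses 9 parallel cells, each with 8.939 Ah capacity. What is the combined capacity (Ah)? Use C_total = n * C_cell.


C_total = 9 * 8.939 = 80.451 Ah

80.451 Ah


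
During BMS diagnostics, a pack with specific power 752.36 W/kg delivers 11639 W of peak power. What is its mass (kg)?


m = P / SP = 11639 / 752.36 = 15.47 kg

15.47 kg


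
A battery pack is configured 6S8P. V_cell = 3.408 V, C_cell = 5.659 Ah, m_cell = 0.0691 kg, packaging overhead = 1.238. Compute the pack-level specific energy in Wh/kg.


Step 1: V_pack = 6 * 3.408 = 20.448 V
Step 2: C_pack = 8 * 5.659 = 45.272 Ah
Step 3: E_pack = V_pack * C_pack = 20.448 * 45.272 = 925.72 Wh
Step 4: m_pack = 6 * 8 * 0.0691 * 1.238 = 4.1062 kg
Step 5: ED = E_pack / m_pack = 925.72 / 4.1062 = 225.4 Wh/kg

225.4 Wh/kg


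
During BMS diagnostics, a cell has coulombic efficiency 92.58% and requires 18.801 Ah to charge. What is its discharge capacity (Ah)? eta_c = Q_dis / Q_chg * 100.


Q_dis = eta/100 * Q_chg = 92.58/100 * 18.801 = 17.41 Ah

17.41 Ah


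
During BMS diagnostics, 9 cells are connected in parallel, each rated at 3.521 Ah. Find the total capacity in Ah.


C_total = 9 * 3.521 = 31.689 Ah

31.689 Ah


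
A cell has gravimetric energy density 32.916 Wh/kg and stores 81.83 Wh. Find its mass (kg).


m = E / ED = 81.83 / 32.916 = 2.486 kg

2.486 kg


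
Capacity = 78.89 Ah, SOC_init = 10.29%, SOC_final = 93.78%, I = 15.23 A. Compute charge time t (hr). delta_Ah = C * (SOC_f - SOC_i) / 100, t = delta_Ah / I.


delta_Ah = 78.89 * (93.78 - 10.29) / 100 = 65.865 Ah
t = delta_Ah / I = 65.865 / 15.23 = 4.325 hr

4.325 hr


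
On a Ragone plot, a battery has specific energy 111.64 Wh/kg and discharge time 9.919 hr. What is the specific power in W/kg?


Specific power = 111.64 Wh/kg / 9.919 hr = 11.26 W/kg

11.26 W/kg


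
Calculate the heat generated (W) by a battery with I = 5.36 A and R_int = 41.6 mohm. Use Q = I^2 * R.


Convert: R = 41.6 mohm = 0.0416 ohm
Q = I^2 * R = 5.36^2 * 0.0416 = 1.195 W

1.195 W


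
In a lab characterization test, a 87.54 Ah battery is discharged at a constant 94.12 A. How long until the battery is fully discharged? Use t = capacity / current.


Runtime = 87.54 Ah / 94.12 A = 0.9301 hr

0.9301 hr


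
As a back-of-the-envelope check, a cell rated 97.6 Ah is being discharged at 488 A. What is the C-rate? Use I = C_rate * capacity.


C_rate = I / capacity = 488 / 97.6 = 5C

5C


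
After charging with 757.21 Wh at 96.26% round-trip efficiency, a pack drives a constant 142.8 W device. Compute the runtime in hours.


Step 1: E_discharge = eta/100 * E_charge = 96.26/100 * 757.21 = 728.89 Wh
Step 2: t = E_discharge / P = 728.89 / 142.8 = 5.104 hr

5.104 hr


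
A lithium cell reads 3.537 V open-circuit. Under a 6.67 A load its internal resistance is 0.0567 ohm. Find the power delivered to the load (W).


Step 1: V_terminal = OCV - I*R = 3.537 - 6.67 * 0.0567 = 3.1588 V
Step 2: P_out = V_terminal * I = 3.1588 * 6.67 = 21.07 W

21.07 W


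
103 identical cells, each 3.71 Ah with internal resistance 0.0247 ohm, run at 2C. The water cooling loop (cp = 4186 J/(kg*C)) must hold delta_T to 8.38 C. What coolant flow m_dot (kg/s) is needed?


Step 1: I = 2 * 3.71 = 7.42 A
Step 2: Q_cell = I^2 * R = 7.42^2 * 0.0247 = 1.3599 W
Step 3: Q_total = 103 * 1.3599 = 140.07 W
Step 4: m_dot = Q_total / (cp * dT) = 140.07 / (4186 * 8.38) = 0.003993 kg/s

0.003993 kg/s


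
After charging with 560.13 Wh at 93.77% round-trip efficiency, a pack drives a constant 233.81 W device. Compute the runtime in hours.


Step 1: E_discharge = eta/100 * E_charge = 93.77/100 * 560.13 = 525.23 Wh
Step 2: t = E_discharge / P = 525.23 / 233.81 = 2.246 hr

2.246 hr


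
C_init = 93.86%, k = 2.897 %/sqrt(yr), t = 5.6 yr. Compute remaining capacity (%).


sqrt(t) = sqrt(5.6) = 2.3664
C_final = 93.86 - 2.897 * 2.3664 = 87.00%

87.00%


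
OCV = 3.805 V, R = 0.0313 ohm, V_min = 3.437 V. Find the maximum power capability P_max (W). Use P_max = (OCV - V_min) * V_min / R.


dV = OCV - V_min = 0.368 V (so I_max = dV / R)
P_max = dV * V_min / R = 0.368 * 3.437 / 0.0313 = 40.41 W

40.41 W


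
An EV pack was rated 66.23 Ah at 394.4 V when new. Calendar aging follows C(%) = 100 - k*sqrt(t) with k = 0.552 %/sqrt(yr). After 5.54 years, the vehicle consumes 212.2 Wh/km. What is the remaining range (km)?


Step 1: capacity retention = 100 - 0.552 * sqrt(5.54) = 100 - 0.552 * 2.3537 = 98.701%
Step 2: C_now = 66.23 * 98.701/100 = 65.37 Ah
Step 3: E_pack = V * C_now = 394.4 * 65.37 = 25782 Wh
Step 4: range = E_pack / consumption = 25782 / 212.2 = 121.5 km

121.5 km


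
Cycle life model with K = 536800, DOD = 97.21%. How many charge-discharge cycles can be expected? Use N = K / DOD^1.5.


Step 1: DOD^1.5 = 97.21^1.5 = 958.44
Step 2: N = 536800 / 958.44 = 560.1 cycles

560.1 cycles


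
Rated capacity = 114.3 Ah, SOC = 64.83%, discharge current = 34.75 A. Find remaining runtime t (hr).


Step 1: remaining = SOC/100 * C_total = 64.83/100 * 114.3 = 74.101 Ah
Step 2: t = remaining / I = 74.101 / 34.75 = 2.132 hr

2.132 hr


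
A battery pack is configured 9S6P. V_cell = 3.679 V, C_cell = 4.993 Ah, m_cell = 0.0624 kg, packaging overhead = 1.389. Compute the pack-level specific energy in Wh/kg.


Step 1: V_pack = 9 * 3.679 = 33.111 V
Step 2: C_pack = 6 * 4.993 = 29.958 Ah
Step 3: E_pack = V_pack * C_pack = 33.111 * 29.958 = 991.94 Wh
Step 4: m_pack = 9 * 6 * 0.0624 * 1.389 = 4.6804 kg
Step 5: ED = E_pack / m_pack = 991.94 / 4.6804 = 211.9 Wh/kg

211.9 Wh/kg


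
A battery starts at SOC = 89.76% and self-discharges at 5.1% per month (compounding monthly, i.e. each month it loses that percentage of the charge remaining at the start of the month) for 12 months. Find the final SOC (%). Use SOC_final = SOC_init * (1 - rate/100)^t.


Monthly retention factor = 1 - 5.1/100 = 0.949
Over 12 months: factor^12 = 0.53357
SOC_final = 89.76 * 0.53357 = 47.89%

47.89%
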